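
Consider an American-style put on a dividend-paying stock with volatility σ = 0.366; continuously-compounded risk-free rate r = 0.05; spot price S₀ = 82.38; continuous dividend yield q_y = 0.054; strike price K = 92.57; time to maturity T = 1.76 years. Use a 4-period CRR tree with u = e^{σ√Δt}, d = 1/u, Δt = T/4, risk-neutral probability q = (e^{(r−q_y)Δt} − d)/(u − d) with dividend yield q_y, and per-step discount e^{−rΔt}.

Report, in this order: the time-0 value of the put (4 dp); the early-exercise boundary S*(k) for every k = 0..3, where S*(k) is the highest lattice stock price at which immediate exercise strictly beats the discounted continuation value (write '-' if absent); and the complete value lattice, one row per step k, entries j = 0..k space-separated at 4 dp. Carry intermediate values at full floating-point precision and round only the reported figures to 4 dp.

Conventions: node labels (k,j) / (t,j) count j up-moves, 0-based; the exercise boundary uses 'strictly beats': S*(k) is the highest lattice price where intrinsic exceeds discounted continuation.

params: Δt=0.44000 u=1.27478 d=0.78445 q=0.43602 e^(-rΔt)=0.97824
t_4 payoffs: 61.3757 41.8770 10.1900 0.0000 0.0000
t_3: node(3,0) S=39.7660 payoff=52.8040 vs cont=51.7234 → 52.8040 [stop]  node(3,1) S=64.6227 payoff=27.9473 vs cont=27.4503 → 27.9473 [stop]  node(3,2) S=105.0167 payoff=0.0000 vs cont=5.6219 → 5.6219 [wait]  node(3,3) S=170.6600 payoff=0.0000 vs cont=0.0000 → 0.0000 [wait]  ⇒ S*(3)=64.6227
t_2: node(2,0) S=50.6930 payoff=41.8770 vs cont=41.0529 → 41.8770 [stop]  node(2,1) S=82.3800 payoff=10.1900 vs cont=17.8168 → 17.8168 [wait]  node(2,2) S=133.8737 payoff=0.0000 vs cont=3.1017 → 3.1017 [wait]  ⇒ S*(2)=50.6930
t_1: node(1,0) S=64.6227 payoff=27.9473 vs cont=30.7034 → 30.7034 [wait]  node(1,1) S=105.0167 payoff=0.0000 vs cont=11.1527 → 11.1527 [wait]  ⇒ S*(1)=-
t_0: node(0,0) S=82.3800 payoff=10.1900 vs cont=21.6964 → 21.6964 [wait]  ⇒ S*(0)=-

price = 21.6964
boundary = - - 50.6930 64.6227
tree:
21.6964
30.7034 11.1527
41.8770 17.8168 3.1017
52.8040 27.9473 5.6219 0.0000
61.3757 41.8770 10.1900 0.0000 0.0000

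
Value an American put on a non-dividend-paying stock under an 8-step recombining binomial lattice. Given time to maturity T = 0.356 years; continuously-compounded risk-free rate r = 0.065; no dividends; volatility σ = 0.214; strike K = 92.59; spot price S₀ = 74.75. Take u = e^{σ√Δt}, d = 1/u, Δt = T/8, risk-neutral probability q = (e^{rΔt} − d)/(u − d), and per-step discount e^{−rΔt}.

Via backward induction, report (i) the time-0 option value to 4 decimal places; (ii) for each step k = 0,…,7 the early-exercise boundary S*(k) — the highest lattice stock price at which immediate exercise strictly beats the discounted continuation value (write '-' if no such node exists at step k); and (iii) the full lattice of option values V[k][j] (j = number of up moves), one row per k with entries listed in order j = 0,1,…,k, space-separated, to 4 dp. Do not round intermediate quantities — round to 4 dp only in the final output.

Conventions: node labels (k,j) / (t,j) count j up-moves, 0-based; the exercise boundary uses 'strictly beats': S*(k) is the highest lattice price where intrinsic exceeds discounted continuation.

price = 17.8400
boundary = 74.7500 78.2018 74.7500 78.2018 81.8130 78.2018 81.8130 85.5909
tree:
17.8400
21.1394 14.3882
24.2932 17.8400 10.8120
27.3078 21.1394 14.3882 7.5814
30.1893 24.2932 17.8400 10.7770 4.6830
32.9437 27.3078 21.1394 14.3882 7.2788 2.3205
35.5764 30.1893 24.2932 17.8400 10.7770 4.1003 0.6956
38.0930 32.9437 27.3078 21.1394 14.3882 6.9991 1.4558 0.0000
40.4985 35.5764 30.1893 24.2932 17.8400 10.7770 3.0467 0.0000 0.0000

params: Δt=0.04450 u=1.04618 d=0.95586 q=0.52079 e^(-rΔt)=0.99711
t_8 payoffs: 40.4985 35.5764 30.1893 24.2932 17.8400 10.7770 3.0467 0.0000 0.0000
t_7: node(7,0) S=54.4970 payoff=38.0930 vs cont=37.8256 → 38.0930 [stop]  node(7,1) S=59.6463 payoff=32.9437 vs cont=32.6762 → 32.9437 [stop]  node(7,2) S=65.2822 payoff=27.3078 vs cont=27.0404 → 27.3078 [stop]  node(7,3) S=71.4506 payoff=21.1394 vs cont=20.8720 → 21.1394 [stop]  node(7,4) S=78.2018 payoff=14.3882 vs cont=14.1208 → 14.3882 [stop]  node(7,5) S=85.5909 payoff=6.9991 vs cont=6.7316 → 6.9991 [stop]  node(7,6) S=93.6782 payoff=0.0000 vs cont=1.4558 → 1.4558 [wait]  node(7,7) S=102.5297 payoff=0.0000 vs cont=0.0000 → 0.0000 [wait]  ⇒ S*(7)=85.5909
t_6: node(6,0) S=57.0136 payoff=35.5764 vs cont=35.3090 → 35.5764 [stop]  node(6,1) S=62.4007 payoff=30.1893 vs cont=29.9219 → 30.1893 [stop]  node(6,2) S=68.2968 payoff=24.2932 vs cont=24.0258 → 24.2932 [stop]  node(6,3) S=74.7500 payoff=17.8400 vs cont=17.5726 → 17.8400 [stop]  node(6,4) S=81.8130 payoff=10.7770 vs cont=10.5096 → 10.7770 [stop]  node(6,5) S=89.5433 payoff=3.0467 vs cont=4.1003 → 4.1003 [wait]  node(6,6) S=98.0041 payoff=0.0000 vs cont=0.6956 → 0.6956 [wait]  ⇒ S*(6)=81.8130
t_5: node(5,0) S=59.6463 payoff=32.9437 vs cont=32.6762 → 32.9437 [stop]  node(5,1) S=65.2822 payoff=27.3078 vs cont=27.0404 → 27.3078 [stop]  node(5,2) S=71.4506 payoff=21.1394 vs cont=20.8720 → 21.1394 [stop]  node(5,3) S=78.2018 payoff=14.3882 vs cont=14.1208 → 14.3882 [stop]  node(5,4) S=85.5909 payoff=6.9991 vs cont=7.2788 → 7.2788 [wait]  node(5,5) S=93.6782 payoff=0.0000 vs cont=2.3205 → 2.3205 [wait]  ⇒ S*(5)=78.2018
t_4: node(4,0) S=62.4007 payoff=30.1893 vs cont=29.9219 → 30.1893 [stop]  node(4,1) S=68.2968 payoff=24.2932 vs cont=24.0258 → 24.2932 [stop]  node(4,2) S=74.7500 payoff=17.8400 vs cont=17.5726 → 17.8400 [stop]  node(4,3) S=81.8130 payoff=10.7770 vs cont=10.6548 → 10.7770 [stop]  node(4,4) S=89.5433 payoff=3.0467 vs cont=4.6830 → 4.6830 [wait]  ⇒ S*(4)=81.8130
t_3: node(3,0) S=65.2822 payoff=27.3078 vs cont=27.0404 → 27.3078 [stop]  node(3,1) S=71.4506 payoff=21.1394 vs cont=20.8720 → 21.1394 [stop]  node(3,2) S=78.2018 payoff=14.3882 vs cont=14.1208 → 14.3882 [stop]  node(3,3) S=85.5909 payoff=6.9991 vs cont=7.5814 → 7.5814 [wait]  ⇒ S*(3)=78.2018
t_2: node(2,0) S=68.2968 payoff=24.2932 vs cont=24.0258 → 24.2932 [stop]  node(2,1) S=74.7500 payoff=17.8400 vs cont=17.5726 → 17.8400 [stop]  node(2,2) S=81.8130 payoff=10.7770 vs cont=10.8120 → 10.8120 [wait]  ⇒ S*(2)=74.7500
t_1: node(1,0) S=71.4506 payoff=21.1394 vs cont=20.8720 → 21.1394 [stop]  node(1,1) S=78.2018 payoff=14.3882 vs cont=14.1389 → 14.3882 [stop]  ⇒ S*(1)=78.2018
t_0: node(0,0) S=74.7500 payoff=17.8400 vs cont=17.5726 → 17.8400 [stop]  ⇒ S*(0)=74.7500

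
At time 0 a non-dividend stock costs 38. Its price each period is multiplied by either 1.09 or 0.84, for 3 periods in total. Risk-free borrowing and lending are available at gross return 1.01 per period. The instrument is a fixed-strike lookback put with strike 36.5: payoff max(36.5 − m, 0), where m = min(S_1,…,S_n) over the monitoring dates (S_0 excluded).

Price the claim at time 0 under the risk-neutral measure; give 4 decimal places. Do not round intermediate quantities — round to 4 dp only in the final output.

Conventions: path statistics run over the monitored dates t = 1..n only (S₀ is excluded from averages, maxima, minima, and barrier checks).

Risk-neutral up-probability p* = (R−d)/(u−d) = (1.01−0.84)/(1.09−0.84) = 0.6800; the claim prices as the p*-weighted sum of path payoffs discounted by R^3.
Enumerate all 2^3 = 8 price paths (U = up ×1.09, D = down ×0.84); each path with k up-moves has probability p*^k·(1−p*)^(3−k).
DDD: m=22.5228, payoff=13.9772, prob=0.032768
UDD: m=29.2260, payoff=7.2740, prob=0.069632
DUD: m=29.2260, payoff=7.2740, prob=0.069632
UUD: m=37.9242, payoff=0.0000, prob=0.147968
DDU: m=26.8128, payoff=9.6872, prob=0.069632
UDU: m=34.7928, payoff=1.7072, prob=0.147968
DUU: m=31.9200, payoff=4.5800, prob=0.147968
UUU: m=41.4200, payoff=0.0000, prob=0.314432
Price = Σ prob·payoff / R^3 = 3.075863 / 1.030301 = 2.9854

price = 2.9854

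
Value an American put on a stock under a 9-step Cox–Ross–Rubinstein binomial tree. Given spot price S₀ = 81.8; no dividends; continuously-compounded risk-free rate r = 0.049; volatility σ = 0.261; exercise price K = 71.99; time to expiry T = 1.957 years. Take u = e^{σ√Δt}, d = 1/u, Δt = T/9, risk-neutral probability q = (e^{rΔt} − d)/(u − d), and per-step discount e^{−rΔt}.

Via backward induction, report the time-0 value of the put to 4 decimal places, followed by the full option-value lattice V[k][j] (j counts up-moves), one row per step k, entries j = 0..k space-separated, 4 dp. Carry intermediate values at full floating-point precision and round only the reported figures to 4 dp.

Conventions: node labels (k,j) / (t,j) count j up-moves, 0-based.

Δt=0.21744, u=1.12942, d=0.88541, q=0.51351, disc=e^(-rΔt)=0.98940
k=9 terminal: V=max(K-S,0) → 44.6345 37.0955 27.4787 15.2115 0.0000 0.0000 0.0000 0.0000 0.0000 0.0000
k=8: j=0 S=30.8959 intr=41.0941 cont=40.3311 V=41.0941[EX]; j=1 S=39.4107 intr=32.5793 cont=31.8164 V=32.5793[EX]; j=2 S=50.2721 intr=21.7179 cont=20.9549 V=21.7179[EX]; j=3 S=64.1269 intr=7.8631 cont=7.3219 V=7.8631[EX]; j=4 S=81.8000 intr=0.0000 cont=0.0000 V=0.0000[hold]; j=5 S=104.3438 intr=0.0000 cont=0.0000 V=0.0000[hold]; j=6 S=133.1005 intr=0.0000 cont=0.0000 V=0.0000[hold]; j=7 S=169.7824 intr=0.0000 cont=0.0000 V=0.0000[hold]; j=8 S=216.5738 intr=0.0000 cont=0.0000 V=0.0000[hold]
k=7: j=0 S=34.8945 intr=37.0955 cont=36.3325 V=37.0955[EX]; j=1 S=44.5113 intr=27.4787 cont=26.7157 V=27.4787[EX]; j=2 S=56.7785 intr=15.2115 cont=14.4486 V=15.2115[EX]; j=3 S=72.4264 intr=0.0000 cont=3.7848 V=3.7848[hold]; j=4 S=92.3868 intr=0.0000 cont=0.0000 V=0.0000[hold]; j=5 S=117.8482 intr=0.0000 cont=0.0000 V=0.0000[hold]; j=6 S=150.3267 intr=0.0000 cont=0.0000 V=0.0000[hold]; j=7 S=191.7561 intr=0.0000 cont=0.0000 V=0.0000[hold]
k=6: j=0 S=39.4107 intr=32.5793 cont=31.8164 V=32.5793[EX]; j=1 S=50.2721 intr=21.7179 cont=20.9549 V=21.7179[EX]; j=2 S=64.1269 intr=7.8631 cont=9.2448 V=9.2448[hold]; j=3 S=81.8000 intr=0.0000 cont=1.8218 V=1.8218[hold]; j=4 S=104.3438 intr=0.0000 cont=0.0000 V=0.0000[hold]; j=5 S=133.1005 intr=0.0000 cont=0.0000 V=0.0000[hold]; j=6 S=169.7824 intr=0.0000 cont=0.0000 V=0.0000[hold]
k=5: j=0 S=44.5113 intr=27.4787 cont=26.7157 V=27.4787[EX]; j=1 S=56.7785 intr=15.2115 cont=15.1506 V=15.2115[EX]; j=2 S=72.4264 intr=0.0000 cont=5.3754 V=5.3754[hold]; j=3 S=92.3868 intr=0.0000 cont=0.8769 V=0.8769[hold]; j=4 S=117.8482 intr=0.0000 cont=0.0000 V=0.0000[hold]; j=5 S=150.3267 intr=0.0000 cont=0.0000 V=0.0000[hold]
k=4: j=0 S=50.2721 intr=21.7179 cont=20.9549 V=21.7179[EX]; j=1 S=64.1269 intr=7.8631 cont=10.0529 V=10.0529[hold]; j=2 S=81.8000 intr=0.0000 cont=3.0329 V=3.0329[hold]; j=3 S=104.3438 intr=0.0000 cont=0.4221 V=0.4221[hold]; j=4 S=133.1005 intr=0.0000 cont=0.0000 V=0.0000[hold]
k=3: j=0 S=56.7785 intr=15.2115 cont=15.5611 V=15.5611[hold]; j=1 S=72.4264 intr=0.0000 cont=6.3797 V=6.3797[hold]; j=2 S=92.3868 intr=0.0000 cont=1.6743 V=1.6743[hold]; j=3 S=117.8482 intr=0.0000 cont=0.2032 V=0.2032[hold]
k=2: j=0 S=64.1269 intr=7.8631 cont=10.7315 V=10.7315[hold]; j=1 S=81.8000 intr=0.0000 cont=3.9214 V=3.9214[hold]; j=2 S=104.3438 intr=0.0000 cont=0.9091 V=0.9091[hold]
k=1: j=0 S=72.4264 intr=0.0000 cont=7.1578 V=7.1578[hold]; j=1 S=92.3868 intr=0.0000 cont=2.3494 V=2.3494[hold]
k=0: j=0 S=81.8000 intr=0.0000 cont=4.6389 V=4.6389[hold]

price = 4.6389
tree:
4.6389
7.1578 2.3494
10.7315 3.9214 0.9091
15.5611 6.3797 1.6743 0.2032
21.7179 10.0529 3.0329 0.4221 0.0000
27.4787 15.2115 5.3754 0.8769 0.0000 0.0000
32.5793 21.7179 9.2448 1.8218 0.0000 0.0000 0.0000
37.0955 27.4787 15.2115 3.7848 0.0000 0.0000 0.0000 0.0000
41.0941 32.5793 21.7179 7.8631 0.0000 0.0000 0.0000 0.0000 0.0000
44.6345 37.0955 27.4787 15.2115 0.0000 0.0000 0.0000 0.0000 0.0000 0.0000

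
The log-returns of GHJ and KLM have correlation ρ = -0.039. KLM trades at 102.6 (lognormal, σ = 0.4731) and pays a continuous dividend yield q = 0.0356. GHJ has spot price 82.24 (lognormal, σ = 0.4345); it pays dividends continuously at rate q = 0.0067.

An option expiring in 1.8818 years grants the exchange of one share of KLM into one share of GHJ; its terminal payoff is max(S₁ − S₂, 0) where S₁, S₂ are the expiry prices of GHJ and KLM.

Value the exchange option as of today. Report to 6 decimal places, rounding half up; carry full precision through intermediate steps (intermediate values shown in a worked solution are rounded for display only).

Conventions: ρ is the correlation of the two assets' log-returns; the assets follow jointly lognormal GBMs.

exchange price = 23.824283

σ_eff = √(σ₁² + σ₂² − 2ρσ₁σ₂) = √(0.4345² + 0.4731² − 2·-0.039·0.4345·0.4731) = 0.654712
d₁ = (ln(S₁/S₂) + (q₂ − q₁ + σ_eff²/2)T) / (σ_eff√T) = (ln(82.24/102.6) + (0.0356 − 0.0067 + 0.214324)·1.8818) / 0.898125 = 0.263329
d₂ = d₁ − σ_eff√T = 0.263329 − 0.898125 = -0.634796
N(d₁) = 0.603852,  N(d₂) = 0.262781
V = S₁·e^{−q₁T}·N(d₁) − S₂·e^{−q₂T}·N(d₂) = 49.038553 − 25.214270 = 23.824283
Key observation: the rate r is irrelevant here: denominating values in KLM turns the exchange into a ratio option on S₁/S₂, and discounting at r drops out.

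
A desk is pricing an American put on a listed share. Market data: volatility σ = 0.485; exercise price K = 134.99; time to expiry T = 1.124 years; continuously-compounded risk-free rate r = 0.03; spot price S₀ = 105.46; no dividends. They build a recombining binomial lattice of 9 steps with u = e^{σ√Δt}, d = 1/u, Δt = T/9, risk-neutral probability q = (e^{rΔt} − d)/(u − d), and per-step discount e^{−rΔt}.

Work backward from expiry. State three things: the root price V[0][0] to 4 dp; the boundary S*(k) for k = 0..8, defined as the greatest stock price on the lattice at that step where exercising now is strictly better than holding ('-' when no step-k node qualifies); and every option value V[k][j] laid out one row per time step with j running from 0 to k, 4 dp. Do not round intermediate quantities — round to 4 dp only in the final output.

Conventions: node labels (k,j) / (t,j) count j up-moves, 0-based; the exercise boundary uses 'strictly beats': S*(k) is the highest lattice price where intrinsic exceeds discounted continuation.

price = 39.6089
boundary = - - - 63.0634 74.8538 63.0634 74.8538 88.8487 105.4600
tree:
39.6089
49.7291 28.4294
60.6935 37.6716 18.1577
71.9266 48.4188 25.7642 9.6618
81.8599 60.1362 35.4954 14.9156 3.7706
90.2286 71.9266 47.1976 22.4855 6.4353 0.7735
97.2791 81.8599 60.1362 32.8771 10.8604 1.4598 0.0000
103.2191 90.2286 71.9266 46.1413 18.0718 2.7550 0.0000 0.0000
108.2234 97.2791 81.8599 60.1362 29.5300 5.1995 0.0000 0.0000 0.0000
112.4395 103.2191 90.2286 71.9266 46.1413 9.8130 0.0000 0.0000 0.0000 0.0000

params: Δt=0.12489 u=1.18696 d=0.84249 q=0.46815 e^(-rΔt)=0.99626
t_9 payoffs: 112.4395 103.2191 90.2286 71.9266 46.1413 9.8130 0.0000 0.0000 0.0000 0.0000
t_8: node(8,0) S=26.7666 payoff=108.2234 vs cont=107.7186 → 108.2234 [stop]  node(8,1) S=37.7109 payoff=97.2791 vs cont=96.7743 → 97.2791 [stop]  node(8,2) S=53.1301 payoff=81.8599 vs cont=81.3551 → 81.8599 [stop]  node(8,3) S=74.8538 payoff=60.1362 vs cont=59.6313 → 60.1362 [stop]  node(8,4) S=105.4600 payoff=29.5300 vs cont=29.0252 → 29.5300 [stop]  node(8,5) S=148.5804 payoff=0.0000 vs cont=5.1995 → 5.1995 [wait]  node(8,6) S=209.3318 payoff=0.0000 vs cont=0.0000 → 0.0000 [wait]  node(8,7) S=294.9231 payoff=0.0000 vs cont=0.0000 → 0.0000 [wait]  node(8,8) S=415.5110 payoff=0.0000 vs cont=0.0000 → 0.0000 [wait]  ⇒ S*(8)=105.4600
t_7: node(7,0) S=31.7709 payoff=103.2191 vs cont=102.7143 → 103.2191 [stop]  node(7,1) S=44.7614 payoff=90.2286 vs cont=89.7238 → 90.2286 [stop]  node(7,2) S=63.0634 payoff=71.9266 vs cont=71.4218 → 71.9266 [stop]  node(7,3) S=88.8487 payoff=46.1413 vs cont=45.6365 → 46.1413 [stop]  node(7,4) S=125.1770 payoff=9.8130 vs cont=18.0718 → 18.0718 [wait]  node(7,5) S=176.3593 payoff=0.0000 vs cont=2.7550 → 2.7550 [wait]  node(7,6) S=248.4689 payoff=0.0000 vs cont=0.0000 → 0.0000 [wait]  node(7,7) S=350.0626 payoff=0.0000 vs cont=0.0000 → 0.0000 [wait]  ⇒ S*(7)=88.8487
t_6: node(6,0) S=37.7109 payoff=97.2791 vs cont=96.7743 → 97.2791 [stop]  node(6,1) S=53.1301 payoff=81.8599 vs cont=81.3551 → 81.8599 [stop]  node(6,2) S=74.8538 payoff=60.1362 vs cont=59.6313 → 60.1362 [stop]  node(6,3) S=105.4600 payoff=29.5300 vs cont=32.8771 → 32.8771 [wait]  node(6,4) S=148.5804 payoff=0.0000 vs cont=10.8604 → 10.8604 [wait]  node(6,5) S=209.3318 payoff=0.0000 vs cont=1.4598 → 1.4598 [wait]  node(6,6) S=294.9231 payoff=0.0000 vs cont=0.0000 → 0.0000 [wait]  ⇒ S*(6)=74.8538
t_5: node(5,0) S=44.7614 payoff=90.2286 vs cont=89.7238 → 90.2286 [stop]  node(5,1) S=63.0634 payoff=71.9266 vs cont=71.4218 → 71.9266 [stop]  node(5,2) S=88.8487 payoff=46.1413 vs cont=47.1976 → 47.1976 [wait]  node(5,3) S=125.1770 payoff=9.8130 vs cont=22.4855 → 22.4855 [wait]  node(5,4) S=176.3593 payoff=0.0000 vs cont=6.4353 → 6.4353 [wait]  node(5,5) S=248.4689 payoff=0.0000 vs cont=0.7735 → 0.7735 [wait]  ⇒ S*(5)=63.0634
t_4: node(4,0) S=53.1301 payoff=81.8599 vs cont=81.3551 → 81.8599 [stop]  node(4,1) S=74.8538 payoff=60.1362 vs cont=60.1240 → 60.1362 [stop]  node(4,2) S=105.4600 payoff=29.5300 vs cont=35.4954 → 35.4954 [wait]  node(4,3) S=148.5804 payoff=0.0000 vs cont=14.9156 → 14.9156 [wait]  node(4,4) S=209.3318 payoff=0.0000 vs cont=3.7706 → 3.7706 [wait]  ⇒ S*(4)=74.8538
t_3: node(3,0) S=63.0634 payoff=71.9266 vs cont=71.4218 → 71.9266 [stop]  node(3,1) S=88.8487 payoff=46.1413 vs cont=48.4188 → 48.4188 [wait]  node(3,2) S=125.1770 payoff=9.8130 vs cont=25.7642 → 25.7642 [wait]  node(3,3) S=176.3593 payoff=0.0000 vs cont=9.6618 → 9.6618 [wait]  ⇒ S*(3)=63.0634
t_2: node(2,0) S=74.8538 payoff=60.1362 vs cont=60.6935 → 60.6935 [wait]  node(2,1) S=105.4600 payoff=29.5300 vs cont=37.6716 → 37.6716 [wait]  node(2,2) S=148.5804 payoff=0.0000 vs cont=18.1577 → 18.1577 [wait]  ⇒ S*(2)=-
t_1: node(1,0) S=88.8487 payoff=46.1413 vs cont=49.7291 → 49.7291 [wait]  node(1,1) S=125.1770 payoff=9.8130 vs cont=28.4294 → 28.4294 [wait]  ⇒ S*(1)=-
t_0: node(0,0) S=105.4600 payoff=29.5300 vs cont=39.6089 → 39.6089 [wait]  ⇒ S*(0)=-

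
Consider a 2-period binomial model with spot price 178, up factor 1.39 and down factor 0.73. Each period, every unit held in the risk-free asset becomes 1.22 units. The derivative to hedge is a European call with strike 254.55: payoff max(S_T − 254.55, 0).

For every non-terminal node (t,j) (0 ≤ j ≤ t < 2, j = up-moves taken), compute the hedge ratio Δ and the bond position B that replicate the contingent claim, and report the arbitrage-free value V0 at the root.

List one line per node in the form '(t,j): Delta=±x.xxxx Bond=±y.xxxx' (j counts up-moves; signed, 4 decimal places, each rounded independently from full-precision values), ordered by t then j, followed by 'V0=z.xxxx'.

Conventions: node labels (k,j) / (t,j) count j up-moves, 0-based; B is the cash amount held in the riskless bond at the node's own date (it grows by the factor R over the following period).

(0,0): Delta=0.4629 Bond=-49.3030
(1,0): Delta=0.0000 Bond=0.0000
(1,1): Delta=0.5472 Bond=-81.0179
V0=33.0938

Under the risk-neutral measure, an up-move has probability p* = (R−d)/(u−d) = 0.7424 and values discount at R = 1.22.
Expiry values: V(2,0)=0.0000, V(2,1)=0.0000, V(2,2)=89.3638
  t=1,j=0: stock 129.9400 → up 180.6166 (V=0.0000), down 94.8562 (V=0.0000). Price 0.0000; hedge Δ=0.0000, bond B=0.0000.
  t=1,j=1: stock 247.4200 → up 343.9138 (V=89.3638), down 180.6166 (V=0.0000). Price 54.3818; hedge Δ=0.5472, bond B=-81.0179.
  t=0,j=0: stock 178.0000 → up 247.4200 (V=54.3818), down 129.9400 (V=0.0000). Price 33.0938; hedge Δ=0.4629, bond B=-49.3030.
Verification: the root portfolio costs Δ(0,0)·S0 + B(0,0) = 33.0938, matching V0.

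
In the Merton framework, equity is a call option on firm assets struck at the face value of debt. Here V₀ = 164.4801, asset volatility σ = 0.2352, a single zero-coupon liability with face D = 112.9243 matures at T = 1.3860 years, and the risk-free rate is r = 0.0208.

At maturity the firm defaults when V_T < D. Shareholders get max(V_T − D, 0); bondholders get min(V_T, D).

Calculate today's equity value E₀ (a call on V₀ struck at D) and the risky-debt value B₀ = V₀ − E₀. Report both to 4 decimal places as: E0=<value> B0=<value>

E0=55.9440 B0=108.5361

Equity is a call on the firm's assets struck at D = 112.9243:
d₁ = [ln(V₀/D) + (r + σ²/2)T] / (σ√T)
   = [ln(164.4801/112.9243) + (0.0208 + 0.5·0.2352²)·1.3860] / (0.2352·√1.3860)
   = [0.376072 + 0.067165] / 0.276897 = 1.600726
d₂ = d₁ − σ√T = 1.600726 − 0.276897 = 1.323828
N(d₁) = 0.945281,  N(d₂) = 0.907220,  e^(−rT) = 0.971583
E₀ = V₀·N(d₁) − D·e^(−rT)·N(d₂)
   = 164.4801·0.945281 − 112.9243·0.971583·0.907220 = 55.944024
B₀ = V₀ − E₀ = 164.4801 − 55.944024 = 108.536076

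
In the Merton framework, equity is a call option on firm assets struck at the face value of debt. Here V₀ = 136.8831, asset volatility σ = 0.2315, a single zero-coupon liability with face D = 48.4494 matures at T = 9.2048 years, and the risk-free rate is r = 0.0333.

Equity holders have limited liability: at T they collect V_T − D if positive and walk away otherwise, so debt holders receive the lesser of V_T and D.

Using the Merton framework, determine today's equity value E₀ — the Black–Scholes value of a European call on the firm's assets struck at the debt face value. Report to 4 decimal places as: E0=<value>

Apply the equity-as-call identities (strike 48.4494, horizon 9.2048 years):
d₁ = [ln(V₀/D) + (r + σ²/2)T] / (σ√T)
   = [ln(136.8831/48.4494) + (0.0333 + 0.5·0.2315²)·9.2048] / (0.2315·√9.2048)
   = [1.038607 + 0.553173] / 0.702357 = 2.266339
d₂ = d₁ − σ√T = 2.266339 − 0.702357 = 1.563982
N(d₁) = 0.988285,  N(d₂) = 0.941089,  e^(−rT) = 0.736004
E₀ = V₀·N(d₁) − D·e^(−rT)·N(d₂)
   = 136.8831·0.988285 − 48.4494·0.736004·0.941089 = 101.721225

E0=101.7212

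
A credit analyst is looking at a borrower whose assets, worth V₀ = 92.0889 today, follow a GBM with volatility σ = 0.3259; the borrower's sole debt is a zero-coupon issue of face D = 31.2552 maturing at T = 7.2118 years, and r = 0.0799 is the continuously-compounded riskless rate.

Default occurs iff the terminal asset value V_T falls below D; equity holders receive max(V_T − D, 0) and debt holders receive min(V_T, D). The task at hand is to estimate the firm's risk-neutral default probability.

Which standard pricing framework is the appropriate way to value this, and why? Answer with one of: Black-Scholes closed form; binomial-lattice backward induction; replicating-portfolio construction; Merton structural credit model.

framework: Merton structural credit model

Key observation: the data describe a firm's assets (V₀ = 92.0889, GBM) and a single zero-coupon debt of face 31.2552, so credit quantities follow from equity-as-call in the structural model.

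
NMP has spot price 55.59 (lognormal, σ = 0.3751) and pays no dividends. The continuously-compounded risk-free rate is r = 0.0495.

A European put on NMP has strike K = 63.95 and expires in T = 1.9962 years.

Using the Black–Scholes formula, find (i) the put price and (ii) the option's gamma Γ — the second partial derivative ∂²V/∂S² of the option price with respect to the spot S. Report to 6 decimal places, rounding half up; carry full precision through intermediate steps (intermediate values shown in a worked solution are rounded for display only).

price = 13.068624
Γ = 0.013307

σ√T = 0.3751·√1.9962 = 0.529967
d₁ = (ln(S/K) + (r+σ²/2)T) / (σ√T) = (ln(55.59/63.95) + (0.0495+0.3751²/2)·1.9962) / 0.529967 = (-0.140098 + 0.239245) / 0.529967 = 0.187080
d₂ = d₁ − σ√T = 0.187080 − 0.529967 = -0.342887
e^{−rT} = 0.905913
N(−d₁) = 0.425799,  N(−d₂) = 0.634158
Put price V = K·e^{−rT}·N(−d₂) − S·N(−d₁) = 36.738784 − 23.670160 = 13.068624
φ(d₁) = (1/√(2π))·e^{−d₁²/2} = 0.392022
Γ = φ(d₁) / (S·σ·√T) = 0.013307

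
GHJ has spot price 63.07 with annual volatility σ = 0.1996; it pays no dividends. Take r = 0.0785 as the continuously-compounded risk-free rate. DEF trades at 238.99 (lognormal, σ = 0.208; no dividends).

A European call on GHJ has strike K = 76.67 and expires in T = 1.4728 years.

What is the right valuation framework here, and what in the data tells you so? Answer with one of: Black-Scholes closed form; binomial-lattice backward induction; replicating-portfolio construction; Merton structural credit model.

Key observation: with GHJ following a GBM at constant σ and r, the European call struck at 76.67 prices in closed form — nothing here needs a stepwise model or a balance sheet.

framework: Black-Scholes closed form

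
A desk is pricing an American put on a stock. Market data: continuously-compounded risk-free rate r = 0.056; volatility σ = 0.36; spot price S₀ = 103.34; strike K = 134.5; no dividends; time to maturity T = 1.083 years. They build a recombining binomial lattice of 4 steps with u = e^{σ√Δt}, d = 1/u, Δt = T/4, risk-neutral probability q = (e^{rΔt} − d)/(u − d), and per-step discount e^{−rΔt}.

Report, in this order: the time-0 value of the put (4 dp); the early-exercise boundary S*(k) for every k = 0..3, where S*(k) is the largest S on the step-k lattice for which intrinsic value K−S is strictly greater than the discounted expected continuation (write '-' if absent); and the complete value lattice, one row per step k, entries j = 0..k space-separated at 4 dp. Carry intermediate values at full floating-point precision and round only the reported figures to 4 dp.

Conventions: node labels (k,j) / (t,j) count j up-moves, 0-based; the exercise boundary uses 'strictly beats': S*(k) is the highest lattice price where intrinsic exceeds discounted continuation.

Δt=0.27075  u=1.20601  d=0.82918  q=0.49385  discount=0.98495
step 4 (expiry): payoffs max(K−S,0) = 85.6507 63.4501 31.1600 0.0000 0.0000
step 3: (k=3,j=0): S=58.9130, K−S=75.5870, hold=73.5631 ⇒ V=75.5870 exercise | (k=3,j=1): S=85.6872, K−S=48.8128, hold=46.7889 ⇒ V=48.8128 exercise | (k=3,j=2): S=124.6295, K−S=9.8705, hold=15.5344 ⇒ V=15.5344 continue | (k=3,j=3): S=181.2700, K−S=0.0000, hold=0.0000 ⇒ V=0.0000 continue  boundary S*=85.6872
step 2: (k=2,j=0): S=71.0499, K−S=63.4501, hold=61.4262 ⇒ V=63.4501 exercise | (k=2,j=1): S=103.3400, K−S=31.1600, hold=31.8911 ⇒ V=31.8911 continue | (k=2,j=2): S=150.3050, K−S=0.0000, hold=7.7444 ⇒ V=7.7444 continue  boundary S*=71.0499
step 1: (k=1,j=0): S=85.6872, K−S=48.8128, hold=47.1445 ⇒ V=48.8128 exercise | (k=1,j=1): S=124.6295, K−S=9.8705, hold=19.6659 ⇒ V=19.6659 continue  boundary S*=85.6872
step 0: (k=0,j=0): S=103.3400, K−S=31.1600, hold=33.9008 ⇒ V=33.9008 continue  boundary S*=-

price = 33.9008
boundary = - 85.6872 71.0499 85.6872
tree:
33.9008
48.8128 19.6659
63.4501 31.8911 7.7444
75.5870 48.8128 15.5344 0.0000
85.6507 63.4501 31.1600 0.0000 0.0000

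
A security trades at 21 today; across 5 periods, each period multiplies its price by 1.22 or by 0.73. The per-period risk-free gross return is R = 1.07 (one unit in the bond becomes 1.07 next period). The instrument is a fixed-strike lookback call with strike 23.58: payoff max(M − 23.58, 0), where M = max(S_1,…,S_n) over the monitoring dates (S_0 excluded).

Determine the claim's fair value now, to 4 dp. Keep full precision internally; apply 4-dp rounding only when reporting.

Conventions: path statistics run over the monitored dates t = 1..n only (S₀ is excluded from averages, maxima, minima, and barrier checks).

No-arbitrage gives p* = (R−d)/(u−d) = 0.6939: enumerate every path, weight its payoff by its p*-probability, and discount by R^5.
Enumerate all 2^5 = 32 price paths (U = up ×1.22, D = down ×0.73); each path with k up-moves has probability p*^k·(1−p*)^(5−k).
DDDDD: M=15.3300, payoff=0.0000, prob=0.002688
UDDDD: M=25.6200, payoff=2.0400, prob=0.006093
DUDDD: M=18.7026, payoff=0.0000, prob=0.006093
UUDDD: M=31.2564, payoff=7.6764, prob=0.013812
DDUDD: M=15.3300, payoff=0.0000, prob=0.006093
UDUDD: M=25.6200, payoff=2.0400, prob=0.013812
DUUDD: M=22.8172, payoff=0.0000, prob=0.013812
UUUDD: M=38.1328, payoff=14.5528, prob=0.031307
DDDUD: M=15.3300, payoff=0.0000, prob=0.006093
UDDUD: M=25.6200, payoff=2.0400, prob=0.013812
DUDUD: M=18.7026, payoff=0.0000, prob=0.013812
UUDUD: M=31.2564, payoff=7.6764, prob=0.031307
DDUUD: M=16.6565, payoff=0.0000, prob=0.013812
UDUUD: M=27.8369, payoff=4.2569, prob=0.031307
DUUUD: M=27.8369, payoff=4.2569, prob=0.031307
UUUUD: M=46.5220, payoff=22.9420, prob=0.070962
DDDDU: M=15.3300, payoff=0.0000, prob=0.006093
UDDDU: M=25.6200, payoff=2.0400, prob=0.013812
DUDDU: M=18.7026, payoff=0.0000, prob=0.013812
UUDDU: M=31.2564, payoff=7.6764, prob=0.031307
DDUDU: M=15.3300, payoff=0.0000, prob=0.013812
UDUDU: M=25.6200, payoff=2.0400, prob=0.031307
DUUDU: M=22.8172, payoff=0.0000, prob=0.031307
UUUDU: M=38.1328, payoff=14.5528, prob=0.070962
DDDUU: M=15.3300, payoff=0.0000, prob=0.013812
UDDUU: M=25.6200, payoff=2.0400, prob=0.031307
DUDUU: M=20.3210, payoff=0.0000, prob=0.031307
UUDUU: M=33.9611, payoff=10.3811, prob=0.070962
DDUUU: M=20.3210, payoff=0.0000, prob=0.031307
UDUUU: M=33.9611, payoff=10.3811, prob=0.070962
DUUUU: M=33.9611, payoff=10.3811, prob=0.070962
UUUUU: M=56.7569, payoff=33.1769, prob=0.160847
Price = Σ prob·payoff / R^5 = 11.740626 / 1.402552 = 8.3709

price = 8.3709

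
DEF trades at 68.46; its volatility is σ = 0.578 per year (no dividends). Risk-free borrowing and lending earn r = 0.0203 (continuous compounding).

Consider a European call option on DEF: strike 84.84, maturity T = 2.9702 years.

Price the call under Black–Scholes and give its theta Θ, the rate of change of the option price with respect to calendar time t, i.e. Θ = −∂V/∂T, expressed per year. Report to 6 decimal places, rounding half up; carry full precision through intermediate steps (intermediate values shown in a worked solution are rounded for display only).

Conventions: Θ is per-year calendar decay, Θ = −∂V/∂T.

σ√T = 0.578·√2.9702 = 0.996141
d₁ = (ln(S/K) + (r+σ²/2)T) / (σ√T) = (ln(68.46/84.84) + (0.0203+0.578²/2)·2.9702) / 0.996141 = (-0.214517 + 0.556443) / 0.996141 = 0.343250
d₂ = d₁ − σ√T = 0.343250 − 0.996141 = -0.652890
e^{−rT} = 0.941487
N(d₁) = 0.634295,  N(d₂) = 0.256914
Call price V = S·N(d₁) − K·e^{−rT}·N(d₂) = 43.423833 − 20.521154 = 22.902679
φ(d₁) = (1/√(2π))·e^{−d₁²/2} = 0.376119
Θ = −S·φ(d₁)·σ/(2√T) − r·K·e^{−rT}·N(d₂) = −4.317849 − 0.416579 = -4.734429

price = 22.902679
Θ = -4.734429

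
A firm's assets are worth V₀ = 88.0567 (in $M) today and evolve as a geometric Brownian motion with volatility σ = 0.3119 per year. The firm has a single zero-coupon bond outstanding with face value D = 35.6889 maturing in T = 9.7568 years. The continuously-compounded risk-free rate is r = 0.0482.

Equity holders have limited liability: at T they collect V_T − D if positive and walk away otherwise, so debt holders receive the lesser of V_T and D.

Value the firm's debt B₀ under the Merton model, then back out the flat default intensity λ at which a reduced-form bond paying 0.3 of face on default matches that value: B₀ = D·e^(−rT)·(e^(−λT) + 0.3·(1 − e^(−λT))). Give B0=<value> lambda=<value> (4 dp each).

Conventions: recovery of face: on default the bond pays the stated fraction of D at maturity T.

B0=20.8747 lambda=0.0098

Apply the equity-as-call identities (strike 35.6889, horizon 9.7568 years):
d₁ = [ln(V₀/D) + (r + σ²/2)T] / (σ√T)
   = [ln(88.0567/35.6889) + (0.0482 + 0.5·0.3119²)·9.7568] / (0.3119·√9.7568)
   = [0.903141 + 0.944856] / 0.974247 = 1.896847
d₂ = d₁ − σ√T = 1.896847 − 0.974247 = 0.922600
N(d₁) = 0.971076,  N(d₂) = 0.821892,  e^(−rT) = 0.624829
E₀ = V₀·N(d₁) − D·e^(−rT)·N(d₂)
   = 88.0567·0.971076 − 35.6889·0.624829·0.821892 = 67.182000
B₀ = V₀ − E₀ = 88.0567 − 67.182000 = 20.874700
e^(−λT) = (B₀·e^(rT)/D − 0.3)/(1 − 0.3) = (20.8747·1.600439/35.6889 − 0.3)/0.7 = 0.90872621
λ = −ln(0.90872621)/9.7568 = 0.009810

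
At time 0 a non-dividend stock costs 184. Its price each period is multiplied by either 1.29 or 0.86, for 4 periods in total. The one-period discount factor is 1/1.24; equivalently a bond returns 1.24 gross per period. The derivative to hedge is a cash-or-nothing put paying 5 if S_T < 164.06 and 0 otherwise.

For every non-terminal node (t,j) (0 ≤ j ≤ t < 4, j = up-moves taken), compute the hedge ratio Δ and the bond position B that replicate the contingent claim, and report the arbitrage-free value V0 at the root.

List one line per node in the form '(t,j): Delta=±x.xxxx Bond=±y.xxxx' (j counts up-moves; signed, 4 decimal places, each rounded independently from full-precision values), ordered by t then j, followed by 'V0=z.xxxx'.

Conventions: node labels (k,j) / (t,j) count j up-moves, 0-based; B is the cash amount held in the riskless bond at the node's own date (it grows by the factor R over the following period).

The replicating-portfolio and risk-neutral prices coincide; use p* = (1.24−0.86)/(1.29−0.86) = 0.8837 for the latter.
Terminal payoffs: V(4,0)=5.0000, V(4,1)=5.0000, V(4,2)=0.0000, V(4,3)=0.0000, V(4,4)=0.0000
Node (3,0) S=117.0343: V=(p*·5.0000+(1−p*)·5.0000)/1.24=4.0323; Δ=(5.0000−5.0000)/(150.9743−100.6495)=0.0000; B=V−Δ·S=4.0323
Node (3,1) S=175.5515: V=(p*·0.0000+(1−p*)·5.0000)/1.24=0.4689; Δ=(0.0000−5.0000)/(226.4614−150.9743)=-0.0662; B=V−Δ·S=12.0968
Node (3,2) S=263.3272: V=(p*·0.0000+(1−p*)·0.0000)/1.24=0.0000; Δ=(0.0000−0.0000)/(339.6921−226.4614)=0.0000; B=V−Δ·S=0.0000
Node (3,3) S=394.9908: V=(p*·0.0000+(1−p*)·0.0000)/1.24=0.0000; Δ=(0.0000−0.0000)/(509.5381−339.6921)=0.0000; B=V−Δ·S=0.0000
Node (2,0) S=136.0864: V=(p*·0.4689+(1−p*)·4.0323)/1.24=0.7123; Δ=(0.4689−4.0323)/(175.5515−117.0343)=-0.0609; B=V−Δ·S=8.9992
Node (2,1) S=204.1296: V=(p*·0.0000+(1−p*)·0.4689)/1.24=0.0440; Δ=(0.0000−0.4689)/(263.3272−175.5515)=-0.0053; B=V−Δ·S=1.1344
Node (2,2) S=306.1944: V=(p*·0.0000+(1−p*)·0.0000)/1.24=0.0000; Δ=(0.0000−0.0000)/(394.9908−263.3272)=0.0000; B=V−Δ·S=0.0000
Node (1,0) S=158.2400: V=(p*·0.0440+(1−p*)·0.7123)/1.24=0.0981; Δ=(0.0440−0.7123)/(204.1296−136.0864)=-0.0098; B=V−Δ·S=1.6523
Node (1,1) S=237.3600: V=(p*·0.0000+(1−p*)·0.0440)/1.24=0.0041; Δ=(0.0000−0.0440)/(306.1944−204.1296)=-0.0004; B=V−Δ·S=0.1064
Node (0,0) S=184.0000: V=(p*·0.0041+(1−p*)·0.0981)/1.24=0.0121; Δ=(0.0041−0.0981)/(237.3600−158.2400)=-0.0012; B=V−Δ·S=0.2308
As a check, the time-0 holding Δ(0,0)·S0 + B(0,0) comes to 0.0121 — exactly V0.

(0,0): Delta=-0.0012 Bond=0.2308
(1,0): Delta=-0.0098 Bond=1.6523
(1,1): Delta=-0.0004 Bond=0.1064
(2,0): Delta=-0.0609 Bond=8.9992
(2,1): Delta=-0.0053 Bond=1.1344
(2,2): Delta=0.0000 Bond=0.0000
(3,0): Delta=0.0000 Bond=4.0323
(3,1): Delta=-0.0662 Bond=12.0968
(3,2): Delta=0.0000 Bond=0.0000
(3,3): Delta=0.0000 Bond=0.0000
V0=0.0121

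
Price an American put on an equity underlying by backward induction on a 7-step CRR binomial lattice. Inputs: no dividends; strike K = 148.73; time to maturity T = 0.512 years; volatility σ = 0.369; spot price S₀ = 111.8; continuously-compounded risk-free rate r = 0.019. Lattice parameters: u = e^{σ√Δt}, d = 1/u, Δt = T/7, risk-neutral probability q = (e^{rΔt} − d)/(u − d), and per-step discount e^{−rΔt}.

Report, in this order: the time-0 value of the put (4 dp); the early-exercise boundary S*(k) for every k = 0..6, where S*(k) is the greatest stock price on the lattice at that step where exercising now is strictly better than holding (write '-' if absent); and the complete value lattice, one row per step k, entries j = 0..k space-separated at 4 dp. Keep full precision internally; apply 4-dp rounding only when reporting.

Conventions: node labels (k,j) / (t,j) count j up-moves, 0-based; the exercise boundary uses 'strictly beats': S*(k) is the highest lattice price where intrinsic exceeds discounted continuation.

params: Δt=0.07314 u=1.10495 d=0.90502 q=0.48203 e^(-rΔt)=0.99861
t_7 payoffs: 93.1324 80.8506 65.8558 47.5485 25.1971 0.0000 0.0000 0.0000
t_6: node(6,0) S=61.4324 payoff=87.2976 vs cont=87.0911 → 87.2976 [stop]  node(6,1) S=75.0030 payoff=73.7270 vs cont=73.5204 → 73.7270 [stop]  node(6,2) S=91.5715 payoff=57.1585 vs cont=56.9520 → 57.1585 [stop]  node(6,3) S=111.8000 payoff=36.9300 vs cont=36.7235 → 36.9300 [stop]  node(6,4) S=136.4971 payoff=12.2329 vs cont=13.0333 → 13.0333 [wait]  node(6,5) S=166.6498 payoff=0.0000 vs cont=0.0000 → 0.0000 [wait]  node(6,6) S=203.4635 payoff=0.0000 vs cont=0.0000 → 0.0000 [wait]  ⇒ S*(6)=111.8000
t_5: node(5,0) S=67.8794 payoff=80.8506 vs cont=80.6441 → 80.8506 [stop]  node(5,1) S=82.8742 payoff=65.8558 vs cont=65.6492 → 65.8558 [stop]  node(5,2) S=101.1815 payoff=47.5485 vs cont=47.3420 → 47.5485 [stop]  node(5,3) S=123.5329 payoff=25.1971 vs cont=25.3758 → 25.3758 [wait]  node(5,4) S=150.8218 payoff=0.0000 vs cont=6.7415 → 6.7415 [wait]  node(5,5) S=184.1389 payoff=0.0000 vs cont=0.0000 → 0.0000 [wait]  ⇒ S*(5)=101.1815
t_4: node(4,0) S=75.0030 payoff=73.7270 vs cont=73.5204 → 73.7270 [stop]  node(4,1) S=91.5715 payoff=57.1585 vs cont=56.9520 → 57.1585 [stop]  node(4,2) S=111.8000 payoff=36.9300 vs cont=36.8095 → 36.9300 [stop]  node(4,3) S=136.4971 payoff=12.2329 vs cont=16.3708 → 16.3708 [wait]  node(4,4) S=166.6498 payoff=0.0000 vs cont=3.4871 → 3.4871 [wait]  ⇒ S*(4)=111.8000
t_3: node(3,0) S=82.8742 payoff=65.8558 vs cont=65.6492 → 65.8558 [stop]  node(3,1) S=101.1815 payoff=47.5485 vs cont=47.3420 → 47.5485 [stop]  node(3,2) S=123.5329 payoff=25.1971 vs cont=26.9824 → 26.9824 [wait]  node(3,3) S=150.8218 payoff=0.0000 vs cont=10.1464 → 10.1464 [wait]  ⇒ S*(3)=101.1815
t_2: node(2,0) S=91.5715 payoff=57.1585 vs cont=56.9520 → 57.1585 [stop]  node(2,1) S=111.8000 payoff=36.9300 vs cont=37.5828 → 37.5828 [wait]  node(2,2) S=136.4971 payoff=12.2329 vs cont=18.8407 → 18.8407 [wait]  ⇒ S*(2)=91.5715
t_1: node(1,0) S=101.1815 payoff=47.5485 vs cont=47.6562 → 47.6562 [wait]  node(1,1) S=123.5329 payoff=25.1971 vs cont=28.5090 → 28.5090 [wait]  ⇒ S*(1)=-
t_0: node(0,0) S=111.8000 payoff=36.9300 vs cont=38.3733 → 38.3733 [wait]  ⇒ S*(0)=-

price = 38.3733
boundary = - - 91.5715 101.1815 111.8000 101.1815 111.8000
tree:
38.3733
47.6562 28.5090
57.1585 37.5828 18.8407
65.8558 47.5485 26.9824 10.1464
73.7270 57.1585 36.9300 16.3708 3.4871
80.8506 65.8558 47.5485 25.3758 6.7415 0.0000
87.2976 73.7270 57.1585 36.9300 13.0333 0.0000 0.0000
93.1324 80.8506 65.8558 47.5485 25.1971 0.0000 0.0000 0.0000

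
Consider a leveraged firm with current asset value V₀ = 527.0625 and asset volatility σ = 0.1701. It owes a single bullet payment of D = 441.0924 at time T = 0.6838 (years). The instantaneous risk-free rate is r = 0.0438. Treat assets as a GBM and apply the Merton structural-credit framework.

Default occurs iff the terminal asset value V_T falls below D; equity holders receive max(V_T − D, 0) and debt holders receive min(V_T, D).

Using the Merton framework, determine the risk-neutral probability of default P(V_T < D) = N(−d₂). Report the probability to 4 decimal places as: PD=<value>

PD=0.0795

Equity is a call on the firm's assets struck at D = 441.0924:
d₁ = [ln(V₀/D) + (r + σ²/2)T] / (σ√T)
   = [ln(527.0625/441.0924) + (0.0438 + 0.5·0.1701²)·0.6838] / (0.1701·√0.6838)
   = [0.178065 + 0.039843] / 0.140659 = 1.549187
d₂ = d₁ − σ√T = 1.549187 − 0.140659 = 1.408527
risk-neutral PD = N(−d₂) = N(-1.408527) = 0.079487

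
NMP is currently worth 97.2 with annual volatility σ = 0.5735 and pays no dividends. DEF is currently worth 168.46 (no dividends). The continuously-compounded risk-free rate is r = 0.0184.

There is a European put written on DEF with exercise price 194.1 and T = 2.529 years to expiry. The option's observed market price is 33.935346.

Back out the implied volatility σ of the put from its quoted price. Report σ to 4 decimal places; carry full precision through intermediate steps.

sigma = 0.2207

At σ = 0.2207 the Black–Scholes value reproduces the quote:
σ√T = 0.2207·√2.529 = 0.350975
d₁ = (ln(S/K) + (r+σ²/2)T) / (σ√T) = (ln(168.46/194.1) + (0.0184+0.2207²/2)·2.529) / 0.350975 = (-0.141675 + 0.108125) / 0.350975 = -0.095590
d₂ = d₁ − σ√T = -0.095590 − 0.350975 = -0.446565
e^{−rT} = 0.954532
N(−d₁) = 0.538077,  N(−d₂) = 0.672406
V = K·e^{−rT}·N(−d₂) − S·N(−d₁) = 124.579766 − 90.644420 = 33.935346 (equal to the quote); since ∂V/∂σ > 0 for all σ, the implied volatility is unique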